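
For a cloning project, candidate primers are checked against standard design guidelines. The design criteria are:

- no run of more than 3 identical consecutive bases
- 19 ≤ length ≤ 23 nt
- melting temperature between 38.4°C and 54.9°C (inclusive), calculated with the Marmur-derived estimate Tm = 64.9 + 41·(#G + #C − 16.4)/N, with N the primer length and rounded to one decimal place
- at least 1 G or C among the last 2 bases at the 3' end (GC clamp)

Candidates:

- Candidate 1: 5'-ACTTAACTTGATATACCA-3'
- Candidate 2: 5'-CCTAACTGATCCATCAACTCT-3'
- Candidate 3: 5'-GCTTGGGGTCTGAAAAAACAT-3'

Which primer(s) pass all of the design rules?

Candidate 2 only.

Candidate 1 (18 nt, A=7 T=6 G=1 C=4): longest run = 2 ✓; length 18, outside 19–23 ✗; Tm = 64.9 + 41·(5 − 16.4)/18 = 38.9°C ✓; 3' end CA has 1 G/C ✓ — fails.
Candidate 2 (21 nt, A=6 T=6 G=1 C=8): longest run = 2 ✓; length 21 ✓; Tm = 64.9 + 41·(9 − 16.4)/21 = 50.5°C ✓; 3' end CT has 1 G/C ✓ — passes.
Candidate 3 (21 nt, A=7 T=5 G=6 C=3): longest run = 6, exceeds 3 ✗; length 21 ✓; Tm = 64.9 + 41·(9 − 16.4)/21 = 50.5°C ✓; 3' end AT has 0 G/C, need ≥1 ✗ — fails.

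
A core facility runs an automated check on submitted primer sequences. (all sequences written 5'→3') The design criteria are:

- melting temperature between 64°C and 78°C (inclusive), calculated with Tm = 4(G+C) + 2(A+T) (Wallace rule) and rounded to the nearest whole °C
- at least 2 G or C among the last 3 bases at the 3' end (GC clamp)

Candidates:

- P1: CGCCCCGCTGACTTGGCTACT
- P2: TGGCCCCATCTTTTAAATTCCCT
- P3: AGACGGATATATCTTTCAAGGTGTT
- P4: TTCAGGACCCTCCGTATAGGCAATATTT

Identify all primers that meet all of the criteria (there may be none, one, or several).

P1 (21 nt, A=2 T=5 G=5 C=9): Tm = 2·7 + 4·14 = 70°C ✓; 3' end ACT has 1 G/C, need ≥2 ✗ — fails.
P2 (23 nt, A=4 T=9 G=2 C=8): Tm = 2·13 + 4·10 = 66°C ✓; 3' end CCT has 2 G/C ✓ — passes.
P3 (25 nt, A=7 T=9 G=6 C=3): Tm = 2·16 + 4·9 = 68°C ✓; 3' end GTT has 1 G/C, need ≥2 ✗ — fails.
P4 (28 nt, A=7 T=9 G=5 C=7): Tm = 2·16 + 4·12 = 80°C, outside 64–78°C ✗; 3' end TTT has 0 G/C, need ≥2 ✗ — fails.

P2 only.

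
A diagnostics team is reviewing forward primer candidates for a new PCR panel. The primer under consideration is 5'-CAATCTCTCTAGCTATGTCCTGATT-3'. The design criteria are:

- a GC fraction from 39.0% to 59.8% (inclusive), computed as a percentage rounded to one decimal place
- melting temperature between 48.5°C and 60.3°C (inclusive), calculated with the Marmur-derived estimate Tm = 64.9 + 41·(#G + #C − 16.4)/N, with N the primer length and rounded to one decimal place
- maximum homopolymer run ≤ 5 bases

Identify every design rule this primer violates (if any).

Meets all criteria.

Base counts: A=5, T=10, G=3, C=7 (length 25).
GC content: GC 10/25 = 40.0% ✓
Tm: Tm = 64.9 + 41·(10 − 16.4)/25 = 54.4°C ✓
homopolymer run: longest run = 2 ✓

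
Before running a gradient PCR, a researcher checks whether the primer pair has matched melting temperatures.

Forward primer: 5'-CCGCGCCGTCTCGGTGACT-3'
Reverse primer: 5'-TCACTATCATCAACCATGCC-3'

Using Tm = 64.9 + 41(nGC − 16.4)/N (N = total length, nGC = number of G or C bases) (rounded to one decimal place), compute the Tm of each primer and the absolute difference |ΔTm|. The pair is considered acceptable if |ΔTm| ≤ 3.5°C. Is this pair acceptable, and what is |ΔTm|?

|ΔTm| = 10.0°C; the pair is not acceptable.

Forward: G+C = 14, N = 19 → Tm = 64.9 + 41·(14 − 16.4)/19 = 59.7°C.
Reverse: G+C = 9, N = 20 → Tm = 64.9 + 41·(9 − 16.4)/20 = 49.7°C.
|ΔTm| = |59.7 − 49.7| = 10.0°C, > 3.5°C.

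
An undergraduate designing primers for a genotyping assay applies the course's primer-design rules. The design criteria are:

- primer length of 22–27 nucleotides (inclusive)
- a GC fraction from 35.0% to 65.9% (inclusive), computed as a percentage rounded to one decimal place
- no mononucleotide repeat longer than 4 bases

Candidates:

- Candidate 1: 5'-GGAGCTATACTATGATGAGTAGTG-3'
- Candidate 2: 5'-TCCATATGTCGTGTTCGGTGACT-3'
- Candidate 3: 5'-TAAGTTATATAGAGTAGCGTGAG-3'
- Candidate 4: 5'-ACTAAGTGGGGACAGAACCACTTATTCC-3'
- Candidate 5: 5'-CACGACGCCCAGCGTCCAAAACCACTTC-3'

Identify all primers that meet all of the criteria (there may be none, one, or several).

Candidate 1 (24 nt, A=7 T=7 G=8 C=2): length 24 ✓; GC 10/24 = 41.7% ✓; longest run = 2 ✓ — passes.
Candidate 2 (23 nt, A=3 T=9 G=6 C=5): length 23 ✓; GC 11/23 = 47.8% ✓; longest run = 2 ✓ — passes.
Candidate 3 (23 nt, A=8 T=7 G=7 C=1): length 23 ✓; GC 8/23 = 34.8%, outside 35.0–65.9% ✗; longest run = 2 ✓ — fails.
Candidate 4 (28 nt, A=9 T=6 G=6 C=7): length 28, outside 22–27 ✗; GC 13/28 = 46.4% ✓; longest run = 4 ✓ — fails.
Candidate 5 (28 nt, A=8 T=3 G=4 C=13): length 28, outside 22–27 ✗; GC 17/28 = 60.7% ✓; longest run = 4 ✓ — fails.

Candidate 1 and Candidate 2.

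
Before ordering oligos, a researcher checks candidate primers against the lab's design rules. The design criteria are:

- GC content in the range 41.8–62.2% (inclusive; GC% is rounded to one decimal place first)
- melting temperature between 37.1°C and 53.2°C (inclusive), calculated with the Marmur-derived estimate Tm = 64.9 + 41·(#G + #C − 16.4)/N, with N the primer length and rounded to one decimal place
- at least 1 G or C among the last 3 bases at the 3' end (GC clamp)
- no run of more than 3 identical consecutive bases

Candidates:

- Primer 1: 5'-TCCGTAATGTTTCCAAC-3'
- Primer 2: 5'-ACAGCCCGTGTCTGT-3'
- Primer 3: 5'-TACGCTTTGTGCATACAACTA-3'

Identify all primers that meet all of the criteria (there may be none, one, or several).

Primer 2 only.

Primer 1 (17 nt, A=4 T=6 G=2 C=5): GC 7/17 = 41.2%, outside 41.8–62.2% ✗; Tm = 64.9 + 41·(7 − 16.4)/17 = 42.2°C ✓; 3' end AAC has 1 G/C ✓; longest run = 3 ✓ — fails.
Primer 2 (15 nt, A=2 T=4 G=4 C=5): GC 9/15 = 60.0% ✓; Tm = 64.9 + 41·(9 − 16.4)/15 = 44.7°C ✓; 3' end TGT has 1 G/C ✓; longest run = 3 ✓ — passes.
Primer 3 (21 nt, A=6 T=7 G=3 C=5): GC 8/21 = 38.1%, outside 41.8–62.2% ✗; Tm = 64.9 + 41·(8 − 16.4)/21 = 48.5°C ✓; 3' end CTA has 1 G/C ✓; longest run = 3 ✓ — fails.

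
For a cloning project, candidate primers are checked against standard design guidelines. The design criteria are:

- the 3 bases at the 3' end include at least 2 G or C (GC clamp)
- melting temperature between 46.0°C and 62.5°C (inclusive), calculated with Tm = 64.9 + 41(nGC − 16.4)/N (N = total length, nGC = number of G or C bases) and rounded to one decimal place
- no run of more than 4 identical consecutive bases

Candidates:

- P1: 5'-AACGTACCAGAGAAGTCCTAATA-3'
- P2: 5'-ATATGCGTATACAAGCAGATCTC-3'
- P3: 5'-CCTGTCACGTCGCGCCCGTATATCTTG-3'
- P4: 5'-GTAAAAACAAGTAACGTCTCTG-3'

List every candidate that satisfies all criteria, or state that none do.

P1 (23 nt, A=10 T=4 G=4 C=5): 3' end ATA has 0 G/C, need ≥2 ✗; Tm = 64.9 + 41·(9 − 16.4)/23 = 51.7°C ✓; longest run = 2 ✓ — fails.
P2 (23 nt, A=8 T=6 G=4 C=5): 3' end CTC has 2 G/C ✓; Tm = 64.9 + 41·(9 − 16.4)/23 = 51.7°C ✓; longest run = 2 ✓ — passes.
P3 (27 nt, A=3 T=8 G=6 C=10): 3' end TTG has 1 G/C, need ≥2 ✗; Tm = 64.9 + 41·(16 − 16.4)/27 = 64.3°C, outside 46.0–62.5°C ✗; longest run = 3 ✓ — fails.
P4 (22 nt, A=9 T=5 G=4 C=4): 3' end CTG has 2 G/C ✓; Tm = 64.9 + 41·(8 − 16.4)/22 = 49.2°C ✓; longest run = 5, exceeds 4 ✗ — fails.

P2 only.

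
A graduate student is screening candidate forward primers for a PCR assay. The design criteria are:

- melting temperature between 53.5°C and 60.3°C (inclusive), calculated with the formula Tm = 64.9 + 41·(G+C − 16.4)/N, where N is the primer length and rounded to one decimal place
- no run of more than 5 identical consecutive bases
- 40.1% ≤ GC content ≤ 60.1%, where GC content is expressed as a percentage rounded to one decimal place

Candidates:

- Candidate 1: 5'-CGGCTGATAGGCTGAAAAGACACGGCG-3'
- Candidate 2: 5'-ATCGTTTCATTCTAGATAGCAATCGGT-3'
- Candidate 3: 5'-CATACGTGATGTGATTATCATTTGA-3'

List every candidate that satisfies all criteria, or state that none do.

Candidate 1 (27 nt, A=8 T=3 G=10 C=6): Tm = 64.9 + 41·(16 − 16.4)/27 = 64.3°C, outside 53.5–60.3°C ✗; longest run = 4 ✓; GC 16/27 = 59.3% ✓ — fails.
Candidate 2 (27 nt, A=7 T=10 G=5 C=5): Tm = 64.9 + 41·(10 − 16.4)/27 = 55.2°C ✓; longest run = 3 ✓; GC 10/27 = 37.0%, outside 40.1–60.1% ✗ — fails.
Candidate 3 (25 nt, A=7 T=10 G=5 C=3): Tm = 64.9 + 41·(8 − 16.4)/25 = 51.1°C, outside 53.5–60.3°C ✗; longest run = 3 ✓; GC 8/25 = 32.0%, outside 40.1–60.1% ✗ — fails.

None of the candidates satisfy all criteria.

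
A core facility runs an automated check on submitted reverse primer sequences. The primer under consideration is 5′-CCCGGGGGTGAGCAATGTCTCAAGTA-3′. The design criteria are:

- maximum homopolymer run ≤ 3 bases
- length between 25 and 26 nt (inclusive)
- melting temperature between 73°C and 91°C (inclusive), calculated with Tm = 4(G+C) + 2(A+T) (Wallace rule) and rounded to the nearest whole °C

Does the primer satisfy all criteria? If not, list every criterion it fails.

Base counts: A=6, T=5, G=9, C=6 (length 26).
homopolymer run: longest run = 5, exceeds 3 ✗
length: length 26 ✓
Tm: Tm = 2·11 + 4·15 = 82°C ✓

Fails: homopolymer run.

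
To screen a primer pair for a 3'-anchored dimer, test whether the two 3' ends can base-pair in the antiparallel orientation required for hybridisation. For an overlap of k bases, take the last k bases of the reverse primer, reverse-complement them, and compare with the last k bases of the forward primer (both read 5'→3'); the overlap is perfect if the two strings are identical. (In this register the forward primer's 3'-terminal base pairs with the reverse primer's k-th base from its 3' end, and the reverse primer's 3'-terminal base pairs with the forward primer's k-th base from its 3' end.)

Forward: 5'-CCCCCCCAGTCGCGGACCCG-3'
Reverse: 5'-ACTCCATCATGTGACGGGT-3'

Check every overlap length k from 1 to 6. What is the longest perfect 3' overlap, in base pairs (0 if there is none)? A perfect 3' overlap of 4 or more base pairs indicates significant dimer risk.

Longest perfect overlap: 5 complementary base pairs; significant dimer risk (threshold 4).

Last 6 bases (5'→3') — forward …GACCCG, reverse …ACGGGT.
Reverse complement of the reverse primer's last 6 bases: ACCCGT; its first k bases are the reverse complement of the reverse primer's last k bases, so a perfect k-base overlap needs the forward primer's last k bases to equal them.
Comparing (forward last k vs required): k=1: G vs A ✗; k=2: CG vs AC ✗; k=3: CCG vs ACC ✗; k=4: CCCG vs ACCC ✗; k=5: ACCCG vs ACCCG ✓; k=6: GACCCG vs ACCCGT ✗.
Only k = 5 is perfect, so the longest perfect 3' overlap is 5.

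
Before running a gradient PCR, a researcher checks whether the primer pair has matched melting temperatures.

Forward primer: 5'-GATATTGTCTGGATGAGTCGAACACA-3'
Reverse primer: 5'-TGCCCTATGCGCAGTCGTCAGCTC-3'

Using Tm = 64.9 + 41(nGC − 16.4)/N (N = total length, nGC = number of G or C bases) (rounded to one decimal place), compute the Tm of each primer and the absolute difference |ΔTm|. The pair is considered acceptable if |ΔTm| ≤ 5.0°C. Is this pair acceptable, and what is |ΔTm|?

Forward: G+C = 11, N = 26 → Tm = 64.9 + 41·(11 − 16.4)/26 = 56.4°C.
Reverse: G+C = 15, N = 24 → Tm = 64.9 + 41·(15 − 16.4)/24 = 62.5°C.
|ΔTm| = |56.4 − 62.5| = 6.1°C, > 5.0°C.

|ΔTm| = 6.1°C; the pair is not acceptable.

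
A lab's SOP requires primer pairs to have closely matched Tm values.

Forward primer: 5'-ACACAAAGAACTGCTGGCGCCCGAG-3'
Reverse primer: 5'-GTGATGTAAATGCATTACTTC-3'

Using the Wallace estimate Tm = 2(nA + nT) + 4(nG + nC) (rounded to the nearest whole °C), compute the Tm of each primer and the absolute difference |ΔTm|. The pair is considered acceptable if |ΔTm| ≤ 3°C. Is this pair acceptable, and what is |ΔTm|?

Forward: A=8 T=2 G=7 C=8 → Tm = 2·10 + 4·15 = 80°C.
Reverse: A=6 T=8 G=4 C=3 → Tm = 2·14 + 4·7 = 56°C.
|ΔTm| = |80 − 56| = 24°C, > 3°C.

|ΔTm| = 24°C; the pair is not acceptable.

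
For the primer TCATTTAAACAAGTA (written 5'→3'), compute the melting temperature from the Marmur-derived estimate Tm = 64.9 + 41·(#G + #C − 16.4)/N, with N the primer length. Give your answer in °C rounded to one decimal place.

Base counts: A=7, T=5, G=1, C=2; G+C = 3, N = 15.
Tm = 64.9 + 41·(3 − 16.4)/15 = 64.9 + -549.40/15 = 28.3°C.

28.3°C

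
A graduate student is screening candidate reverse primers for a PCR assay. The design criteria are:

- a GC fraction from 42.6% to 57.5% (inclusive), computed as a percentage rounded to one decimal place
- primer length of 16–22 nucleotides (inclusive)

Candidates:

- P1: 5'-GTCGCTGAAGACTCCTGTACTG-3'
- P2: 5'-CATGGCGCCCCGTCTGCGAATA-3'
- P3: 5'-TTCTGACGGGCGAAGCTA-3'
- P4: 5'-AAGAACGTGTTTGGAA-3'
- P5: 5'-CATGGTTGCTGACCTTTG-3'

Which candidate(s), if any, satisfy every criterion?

P1, P3 and P5.

P1 (22 nt, A=4 T=6 G=6 C=6): GC 12/22 = 54.5% ✓; length 22 ✓ — passes.
P2 (22 nt, A=4 T=4 G=6 C=8): GC 14/22 = 63.6%, outside 42.6–57.5% ✗; length 22 ✓ — fails.
P3 (18 nt, A=4 T=4 G=6 C=4): GC 10/18 = 55.6% ✓; length 18 ✓ — passes.
P4 (16 nt, A=6 T=4 G=5 C=1): GC 6/16 = 37.5%, outside 42.6–57.5% ✗; length 16 ✓ — fails.
P5 (18 nt, A=2 T=7 G=5 C=4): GC 9/18 = 50.0% ✓; length 18 ✓ — passes.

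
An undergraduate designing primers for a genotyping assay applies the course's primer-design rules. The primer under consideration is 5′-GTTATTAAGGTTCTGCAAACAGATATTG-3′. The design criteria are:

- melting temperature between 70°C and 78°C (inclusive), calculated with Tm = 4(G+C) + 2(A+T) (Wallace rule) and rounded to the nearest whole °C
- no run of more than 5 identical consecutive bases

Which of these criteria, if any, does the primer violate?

Base counts: A=9, T=10, G=6, C=3 (length 28).
Tm: Tm = 2·19 + 4·9 = 74°C ✓
homopolymer run: longest run = 3 ✓

Meets all criteria.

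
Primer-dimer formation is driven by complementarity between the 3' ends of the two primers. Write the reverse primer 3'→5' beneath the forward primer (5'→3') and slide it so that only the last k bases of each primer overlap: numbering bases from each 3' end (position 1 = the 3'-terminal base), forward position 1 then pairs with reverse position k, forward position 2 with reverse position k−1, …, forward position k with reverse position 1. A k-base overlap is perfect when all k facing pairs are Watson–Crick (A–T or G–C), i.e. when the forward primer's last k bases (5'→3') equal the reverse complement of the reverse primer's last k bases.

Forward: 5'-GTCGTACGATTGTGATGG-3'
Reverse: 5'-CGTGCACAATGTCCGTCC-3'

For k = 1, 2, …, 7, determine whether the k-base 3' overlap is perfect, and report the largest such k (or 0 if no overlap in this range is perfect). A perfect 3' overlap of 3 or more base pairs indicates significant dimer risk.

Last 7 bases (5'→3') — forward …GTGATGG, reverse …TCCGTCC.
Reverse complement of the reverse primer's last 7 bases: GGACGGA; its first k bases are the reverse complement of the reverse primer's last k bases, so a perfect k-base overlap needs the forward primer's last k bases to equal them.
Comparing (forward last k vs required): k=1: G vs G ✓; k=2: GG vs GG ✓; k=3: TGG vs GGA ✗; k=4: ATGG vs GGAC ✗; k=5: GATGG vs GGACG ✗; k=6: TGATGG vs GGACGG ✗; k=7: GTGATGG vs GGACGGA ✗.
Perfect overlaps at k = 1, 2; the largest is 2.

Longest perfect overlap: 2 complementary base pairs; below the dimer-risk threshold (threshold 3).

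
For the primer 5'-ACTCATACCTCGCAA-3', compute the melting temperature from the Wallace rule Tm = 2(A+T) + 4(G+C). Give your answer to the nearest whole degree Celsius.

44°C

Base counts: A=5, T=3, G=1, C=6 (length 15).
Tm = 2·(5+3) + 4·(1+6) = 2·8 + 4·7 = 16 + 28 = 44°C.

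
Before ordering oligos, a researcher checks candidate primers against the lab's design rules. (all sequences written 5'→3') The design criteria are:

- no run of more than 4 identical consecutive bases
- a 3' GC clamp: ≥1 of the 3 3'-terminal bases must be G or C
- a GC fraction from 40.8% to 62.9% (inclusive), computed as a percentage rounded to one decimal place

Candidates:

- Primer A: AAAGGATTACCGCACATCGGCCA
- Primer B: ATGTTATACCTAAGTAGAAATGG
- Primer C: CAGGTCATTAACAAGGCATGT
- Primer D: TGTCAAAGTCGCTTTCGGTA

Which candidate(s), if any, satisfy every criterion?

Primer A (23 nt, A=8 T=3 G=5 C=7): longest run = 3 ✓; 3' end CCA has 2 G/C ✓; GC 12/23 = 52.2% ✓ — passes.
Primer B (23 nt, A=9 T=7 G=5 C=2): longest run = 3 ✓; 3' end TGG has 2 G/C ✓; GC 7/23 = 30.4%, outside 40.8–62.9% ✗ — fails.
Primer C (21 nt, A=7 T=5 G=5 C=4): longest run = 2 ✓; 3' end TGT has 1 G/C ✓; GC 9/21 = 42.9% ✓ — passes.
Primer D (20 nt, A=4 T=7 G=5 C=4): longest run = 3 ✓; 3' end GTA has 1 G/C ✓; GC 9/20 = 45.0% ✓ — passes.

Primer A, Primer C and Primer D.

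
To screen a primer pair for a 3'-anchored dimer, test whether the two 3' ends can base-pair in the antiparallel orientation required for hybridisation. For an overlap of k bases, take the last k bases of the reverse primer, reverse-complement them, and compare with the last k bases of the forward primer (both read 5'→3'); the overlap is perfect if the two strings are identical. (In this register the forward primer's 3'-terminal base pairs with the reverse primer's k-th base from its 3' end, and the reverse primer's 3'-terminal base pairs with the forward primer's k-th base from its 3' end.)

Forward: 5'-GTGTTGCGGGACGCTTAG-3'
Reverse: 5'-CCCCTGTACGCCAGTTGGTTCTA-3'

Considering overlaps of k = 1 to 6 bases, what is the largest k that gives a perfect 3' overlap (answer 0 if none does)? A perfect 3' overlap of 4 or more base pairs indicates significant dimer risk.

Last 6 bases (5'→3') — forward …GCTTAG, reverse …GTTCTA.
Reverse complement of the reverse primer's last 6 bases: TAGAAC; its first k bases are the reverse complement of the reverse primer's last k bases, so a perfect k-base overlap needs the forward primer's last k bases to equal them.
Comparing (forward last k vs required): k=1: G vs T ✗; k=2: AG vs TA ✗; k=3: TAG vs TAG ✓; k=4: TTAG vs TAGA ✗; k=5: CTTAG vs TAGAA ✗; k=6: GCTTAG vs TAGAAC ✗.
Only k = 3 is perfect, so the longest perfect 3' overlap is 3.

Longest perfect overlap: 3 complementary base pairs; below the dimer-risk threshold (threshold 4).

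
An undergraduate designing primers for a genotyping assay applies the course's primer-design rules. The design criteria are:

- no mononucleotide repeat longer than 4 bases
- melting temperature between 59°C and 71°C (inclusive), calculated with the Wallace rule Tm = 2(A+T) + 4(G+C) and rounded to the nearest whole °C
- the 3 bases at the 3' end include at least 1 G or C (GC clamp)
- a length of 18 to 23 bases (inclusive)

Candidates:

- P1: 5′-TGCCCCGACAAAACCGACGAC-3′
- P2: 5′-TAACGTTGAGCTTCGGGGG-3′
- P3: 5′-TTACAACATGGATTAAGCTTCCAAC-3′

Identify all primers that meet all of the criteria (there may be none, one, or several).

P1 (21 nt, A=7 T=1 G=4 C=9): longest run = 4 ✓; Tm = 2·8 + 4·13 = 68°C ✓; 3' end GAC has 2 G/C ✓; length 21 ✓ — passes.
P2 (19 nt, A=3 T=5 G=8 C=3): longest run = 5, exceeds 4 ✗; Tm = 2·8 + 4·11 = 60°C ✓; 3' end GGG has 3 G/C ✓; length 19 ✓ — fails.
P3 (25 nt, A=9 T=7 G=3 C=6): longest run = 2 ✓; Tm = 2·16 + 4·9 = 68°C ✓; 3' end AAC has 1 G/C ✓; length 25, outside 18–23 ✗ — fails.

P1 only.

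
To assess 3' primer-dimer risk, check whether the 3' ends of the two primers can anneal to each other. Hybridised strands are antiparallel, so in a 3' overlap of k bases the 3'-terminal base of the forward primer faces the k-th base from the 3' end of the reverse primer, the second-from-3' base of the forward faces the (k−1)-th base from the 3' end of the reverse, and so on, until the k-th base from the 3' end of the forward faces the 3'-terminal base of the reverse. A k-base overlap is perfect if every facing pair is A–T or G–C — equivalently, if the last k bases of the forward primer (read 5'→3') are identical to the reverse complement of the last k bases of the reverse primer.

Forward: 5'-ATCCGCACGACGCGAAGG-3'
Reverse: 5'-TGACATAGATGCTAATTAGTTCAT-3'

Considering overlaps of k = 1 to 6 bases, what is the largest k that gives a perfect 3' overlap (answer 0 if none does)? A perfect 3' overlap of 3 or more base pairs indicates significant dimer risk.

Last 6 bases (5'→3') — forward …CGAAGG, reverse …GTTCAT.
Reverse complement of the reverse primer's last 6 bases: ATGAAC; its first k bases are the reverse complement of the reverse primer's last k bases, so a perfect k-base overlap needs the forward primer's last k bases to equal them.
Comparing (forward last k vs required): k=1: G vs A ✗; k=2: GG vs AT ✗; k=3: AGG vs ATG ✗; k=4: AAGG vs ATGA ✗; k=5: GAAGG vs ATGAA ✗; k=6: CGAAGG vs ATGAAC ✗.
No overlap length from 1 to 6 is perfect, so the longest perfect 3' overlap is 0.

Longest perfect overlap: 0 complementary base pairs; below the dimer-risk threshold (threshold 3).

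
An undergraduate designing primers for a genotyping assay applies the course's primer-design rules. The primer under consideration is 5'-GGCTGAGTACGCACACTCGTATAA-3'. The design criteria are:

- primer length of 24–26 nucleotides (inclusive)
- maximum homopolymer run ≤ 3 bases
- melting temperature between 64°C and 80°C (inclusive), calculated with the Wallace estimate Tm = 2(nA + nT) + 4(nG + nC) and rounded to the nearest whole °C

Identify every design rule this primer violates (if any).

Base counts: A=7, T=5, G=6, C=6 (length 24).
length: length 24 ✓
homopolymer run: longest run = 2 ✓
Tm: Tm = 2·12 + 4·12 = 72°C ✓

Meets all criteria.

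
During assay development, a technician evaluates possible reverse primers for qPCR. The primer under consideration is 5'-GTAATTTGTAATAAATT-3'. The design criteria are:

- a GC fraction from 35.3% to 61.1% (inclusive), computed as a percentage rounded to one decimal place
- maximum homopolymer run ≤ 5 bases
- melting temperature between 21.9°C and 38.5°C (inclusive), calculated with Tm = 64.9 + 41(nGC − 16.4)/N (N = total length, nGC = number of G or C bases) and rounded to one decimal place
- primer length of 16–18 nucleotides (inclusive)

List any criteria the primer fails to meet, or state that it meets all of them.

Fails: GC content.

Base counts: A=7, T=8, G=2, C=0 (length 17).
GC content: GC 2/17 = 11.8%, outside 35.3–61.1% ✗
homopolymer run: longest run = 3 ✓
Tm: Tm = 64.9 + 41·(2 − 16.4)/17 = 30.2°C ✓
length: length 17 ✓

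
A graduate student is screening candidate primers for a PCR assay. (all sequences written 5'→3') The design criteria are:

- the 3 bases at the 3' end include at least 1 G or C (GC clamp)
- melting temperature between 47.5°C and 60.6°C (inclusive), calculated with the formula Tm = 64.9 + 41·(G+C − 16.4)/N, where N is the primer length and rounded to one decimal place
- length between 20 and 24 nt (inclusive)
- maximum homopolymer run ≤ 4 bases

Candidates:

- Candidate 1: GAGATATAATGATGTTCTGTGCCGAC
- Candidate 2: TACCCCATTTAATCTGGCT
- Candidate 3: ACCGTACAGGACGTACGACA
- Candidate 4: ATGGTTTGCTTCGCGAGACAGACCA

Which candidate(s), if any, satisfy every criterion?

Candidate 3 only.

Candidate 1 (26 nt, A=7 T=8 G=7 C=4): 3' end GAC has 2 G/C ✓; Tm = 64.9 + 41·(11 − 16.4)/26 = 56.4°C ✓; length 26, outside 20–24 ✗; longest run = 2 ✓ — fails.
Candidate 2 (19 nt, A=4 T=7 G=2 C=6): 3' end GCT has 2 G/C ✓; Tm = 64.9 + 41·(8 − 16.4)/19 = 46.8°C, outside 47.5–60.6°C ✗; length 19, outside 20–24 ✗; longest run = 4 ✓ — fails.
Candidate 3 (20 nt, A=7 T=2 G=5 C=6): 3' end ACA has 1 G/C ✓; Tm = 64.9 + 41·(11 − 16.4)/20 = 53.8°C ✓; length 20 ✓; longest run = 2 ✓ — passes.
Candidate 4 (25 nt, A=6 T=6 G=7 C=6): 3' end CCA has 2 G/C ✓; Tm = 64.9 + 41·(13 − 16.4)/25 = 59.3°C ✓; length 25, outside 20–24 ✗; longest run = 3 ✓ — fails.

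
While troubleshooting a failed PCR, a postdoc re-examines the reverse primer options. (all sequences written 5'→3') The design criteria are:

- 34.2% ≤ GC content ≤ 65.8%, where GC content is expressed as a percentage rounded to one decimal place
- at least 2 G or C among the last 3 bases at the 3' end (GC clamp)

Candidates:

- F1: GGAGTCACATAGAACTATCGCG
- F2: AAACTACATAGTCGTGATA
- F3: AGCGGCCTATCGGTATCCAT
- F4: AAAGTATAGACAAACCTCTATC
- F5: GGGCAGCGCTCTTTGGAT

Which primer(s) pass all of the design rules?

F1 (22 nt, A=7 T=4 G=6 C=5): GC 11/22 = 50.0% ✓; 3' end GCG has 3 G/C ✓ — passes.
F2 (19 nt, A=8 T=5 G=3 C=3): GC 6/19 = 31.6%, outside 34.2–65.8% ✗; 3' end ATA has 0 G/C, need ≥2 ✗ — fails.
F3 (20 nt, A=4 T=5 G=5 C=6): GC 11/20 = 55.0% ✓; 3' end CAT has 1 G/C, need ≥2 ✗ — fails.
F4 (22 nt, A=10 T=5 G=2 C=5): GC 7/22 = 31.8%, outside 34.2–65.8% ✗; 3' end ATC has 1 G/C, need ≥2 ✗ — fails.
F5 (18 nt, A=2 T=5 G=7 C=4): GC 11/18 = 61.1% ✓; 3' end GAT has 1 G/C, need ≥2 ✗ — fails.

F1 only.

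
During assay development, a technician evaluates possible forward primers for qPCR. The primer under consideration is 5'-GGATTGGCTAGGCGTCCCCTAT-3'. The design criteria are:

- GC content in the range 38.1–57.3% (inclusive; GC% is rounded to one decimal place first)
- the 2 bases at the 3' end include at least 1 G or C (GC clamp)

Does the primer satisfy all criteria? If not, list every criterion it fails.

Base counts: A=3, T=6, G=7, C=6 (length 22).
GC content: GC 13/22 = 59.1%, outside 38.1–57.3% ✗
GC clamp: 3' end AT has 0 G/C, need ≥1 ✗

Fails: GC content, GC clamp.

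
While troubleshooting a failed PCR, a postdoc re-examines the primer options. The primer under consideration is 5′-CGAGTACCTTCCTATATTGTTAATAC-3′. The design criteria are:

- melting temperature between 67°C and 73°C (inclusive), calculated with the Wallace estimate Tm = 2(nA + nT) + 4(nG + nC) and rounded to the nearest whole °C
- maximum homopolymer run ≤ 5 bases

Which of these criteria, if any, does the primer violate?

Meets all criteria.

Base counts: A=7, T=10, G=3, C=6 (length 26).
Tm: Tm = 2·17 + 4·9 = 70°C ✓
homopolymer run: longest run = 2 ✓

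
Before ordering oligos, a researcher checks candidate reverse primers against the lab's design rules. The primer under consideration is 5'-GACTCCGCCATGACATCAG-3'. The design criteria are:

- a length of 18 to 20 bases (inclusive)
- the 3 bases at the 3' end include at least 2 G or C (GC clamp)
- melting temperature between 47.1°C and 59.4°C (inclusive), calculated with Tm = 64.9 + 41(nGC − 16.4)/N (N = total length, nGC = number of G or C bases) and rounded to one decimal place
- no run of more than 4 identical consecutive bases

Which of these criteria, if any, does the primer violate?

Meets all criteria.

Base counts: A=5, T=3, G=4, C=7 (length 19).
length: length 19 ✓
GC clamp: 3' end CAG has 2 G/C ✓
Tm: Tm = 64.9 + 41·(11 − 16.4)/19 = 53.2°C ✓
homopolymer run: longest run = 2 ✓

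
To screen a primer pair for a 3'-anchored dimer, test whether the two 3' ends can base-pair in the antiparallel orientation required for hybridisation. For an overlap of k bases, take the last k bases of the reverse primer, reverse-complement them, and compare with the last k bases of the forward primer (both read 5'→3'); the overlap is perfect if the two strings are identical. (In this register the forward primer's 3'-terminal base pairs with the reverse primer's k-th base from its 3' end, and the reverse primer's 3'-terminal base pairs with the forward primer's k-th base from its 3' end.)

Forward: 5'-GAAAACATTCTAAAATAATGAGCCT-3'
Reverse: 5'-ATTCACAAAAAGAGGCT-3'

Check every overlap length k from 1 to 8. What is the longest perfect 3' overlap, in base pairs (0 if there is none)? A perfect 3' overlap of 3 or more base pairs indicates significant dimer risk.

Last 8 bases (5'→3') — forward …ATGAGCCT, reverse …AAGAGGCT.
Reverse complement of the reverse primer's last 8 bases: AGCCTCTT; its first k bases are the reverse complement of the reverse primer's last k bases, so a perfect k-base overlap needs the forward primer's last k bases to equal them.
Comparing (forward last k vs required): k=1: T vs A ✗; k=2: CT vs AG ✗; k=3: CCT vs AGC ✗; k=4: GCCT vs AGCC ✗; k=5: AGCCT vs AGCCT ✓; k=6: GAGCCT vs AGCCTC ✗; k=7: TGAGCCT vs AGCCTCT ✗; k=8: ATGAGCCT vs AGCCTCTT ✗.
Only k = 5 is perfect, so the longest perfect 3' overlap is 5.

Longest perfect overlap: 5 complementary base pairs; significant dimer risk (threshold 3).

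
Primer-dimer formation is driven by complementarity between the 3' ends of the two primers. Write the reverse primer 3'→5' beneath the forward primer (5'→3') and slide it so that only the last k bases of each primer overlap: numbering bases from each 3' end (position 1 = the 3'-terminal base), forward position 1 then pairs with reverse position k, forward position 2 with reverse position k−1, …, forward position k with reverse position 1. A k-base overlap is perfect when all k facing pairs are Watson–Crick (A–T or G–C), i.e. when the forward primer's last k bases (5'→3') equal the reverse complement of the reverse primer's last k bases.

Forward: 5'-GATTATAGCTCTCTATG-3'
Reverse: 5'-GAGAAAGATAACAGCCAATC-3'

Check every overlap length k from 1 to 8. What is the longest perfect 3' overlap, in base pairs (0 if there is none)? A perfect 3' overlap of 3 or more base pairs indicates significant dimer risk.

Last 8 bases (5'→3') — forward …TCTCTATG, reverse …AGCCAATC.
Reverse complement of the reverse primer's last 8 bases: GATTGGCT; its first k bases are the reverse complement of the reverse primer's last k bases, so a perfect k-base overlap needs the forward primer's last k bases to equal them.
Comparing (forward last k vs required): k=1: G vs G ✓; k=2: TG vs GA ✗; k=3: ATG vs GAT ✗; k=4: TATG vs GATT ✗; k=5: CTATG vs GATTG ✗; k=6: TCTATG vs GATTGG ✗; k=7: CTCTATG vs GATTGGC ✗; k=8: TCTCTATG vs GATTGGCT ✗.
Only k = 1 is perfect, so the longest perfect 3' overlap is 1.

Longest perfect overlap: 1 complementary base pair; below the dimer-risk threshold (threshold 3).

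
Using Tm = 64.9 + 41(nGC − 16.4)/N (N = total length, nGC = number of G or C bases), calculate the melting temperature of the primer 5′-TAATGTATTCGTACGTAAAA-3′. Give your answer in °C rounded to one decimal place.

41.5°C

Base counts: A=8, T=7, G=3, C=2; G+C = 5, N = 20.
Tm = 64.9 + 41·(5 − 16.4)/20 = 64.9 + -467.40/20 = 41.5°C.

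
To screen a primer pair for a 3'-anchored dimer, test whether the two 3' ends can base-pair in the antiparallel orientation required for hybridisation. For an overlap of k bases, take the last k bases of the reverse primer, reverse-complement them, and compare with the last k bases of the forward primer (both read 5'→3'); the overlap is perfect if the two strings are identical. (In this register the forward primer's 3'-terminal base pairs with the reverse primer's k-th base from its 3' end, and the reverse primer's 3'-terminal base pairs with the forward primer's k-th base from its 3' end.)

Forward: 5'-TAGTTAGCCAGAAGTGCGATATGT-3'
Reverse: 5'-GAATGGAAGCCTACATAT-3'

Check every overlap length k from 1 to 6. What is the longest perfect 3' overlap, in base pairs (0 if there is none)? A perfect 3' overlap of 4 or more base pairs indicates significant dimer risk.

Longest perfect overlap: 6 complementary base pairs; significant dimer risk (threshold 4).

Last 6 bases (5'→3') — forward …ATATGT, reverse …ACATAT.
Reverse complement of the reverse primer's last 6 bases: ATATGT; its first k bases are the reverse complement of the reverse primer's last k bases, so a perfect k-base overlap needs the forward primer's last k bases to equal them.
Comparing (forward last k vs required): k=1: T vs A ✗; k=2: GT vs AT ✗; k=3: TGT vs ATA ✗; k=4: ATGT vs ATAT ✗; k=5: TATGT vs ATATG ✗; k=6: ATATGT vs ATATGT ✓.
Only k = 6 is perfect, so the longest perfect 3' overlap is 6.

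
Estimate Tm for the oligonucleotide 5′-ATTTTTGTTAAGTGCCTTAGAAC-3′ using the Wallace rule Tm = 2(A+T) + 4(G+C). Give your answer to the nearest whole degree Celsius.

Base counts: A=6, T=10, G=4, C=3 (length 23).
Tm = 2·(6+10) + 4·(4+3) = 2·16 + 4·7 = 32 + 28 = 60°C.

60°C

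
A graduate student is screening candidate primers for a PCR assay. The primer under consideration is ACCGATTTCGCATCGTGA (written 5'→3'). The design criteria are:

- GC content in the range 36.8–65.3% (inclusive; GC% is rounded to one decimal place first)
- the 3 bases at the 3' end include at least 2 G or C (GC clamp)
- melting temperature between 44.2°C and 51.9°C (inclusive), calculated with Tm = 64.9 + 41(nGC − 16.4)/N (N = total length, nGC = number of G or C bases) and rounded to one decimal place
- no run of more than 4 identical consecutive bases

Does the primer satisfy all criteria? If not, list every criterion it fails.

Fails: GC clamp.

Base counts: A=4, T=5, G=4, C=5 (length 18).
GC content: GC 9/18 = 50.0% ✓
GC clamp: 3' end TGA has 1 G/C, need ≥2 ✗
Tm: Tm = 64.9 + 41·(9 − 16.4)/18 = 48.0°C ✓
homopolymer run: longest run = 3 ✓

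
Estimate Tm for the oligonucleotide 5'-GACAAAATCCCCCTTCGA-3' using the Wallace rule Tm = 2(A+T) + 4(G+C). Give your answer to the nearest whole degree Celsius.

54°C

Base counts: A=6, T=3, G=2, C=7 (length 18).
Tm = 2·(6+3) + 4·(2+7) = 2·9 + 4·9 = 18 + 36 = 54°C.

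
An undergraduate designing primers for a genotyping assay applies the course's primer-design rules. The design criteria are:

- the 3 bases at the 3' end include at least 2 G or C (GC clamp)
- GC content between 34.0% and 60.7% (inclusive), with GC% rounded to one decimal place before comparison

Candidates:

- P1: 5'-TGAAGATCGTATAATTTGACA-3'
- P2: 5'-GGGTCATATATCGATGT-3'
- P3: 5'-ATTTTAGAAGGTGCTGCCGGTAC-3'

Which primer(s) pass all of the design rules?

P1 (21 nt, A=8 T=7 G=4 C=2): 3' end ACA has 1 G/C, need ≥2 ✗; GC 6/21 = 28.6%, outside 34.0–60.7% ✗ — fails.
P2 (17 nt, A=4 T=6 G=5 C=2): 3' end TGT has 1 G/C, need ≥2 ✗; GC 7/17 = 41.2% ✓ — fails.
P3 (23 nt, A=5 T=7 G=7 C=4): 3' end TAC has 1 G/C, need ≥2 ✗; GC 11/23 = 47.8% ✓ — fails.

None of the candidates satisfy all criteria.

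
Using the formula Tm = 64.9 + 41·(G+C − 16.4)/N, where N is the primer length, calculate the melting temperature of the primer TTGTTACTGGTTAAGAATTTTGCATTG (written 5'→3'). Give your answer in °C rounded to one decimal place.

Base counts: A=6, T=13, G=6, C=2; G+C = 8, N = 27.
Tm = 64.9 + 41·(8 − 16.4)/27 = 64.9 + -344.40/27 = 52.1°C.

52.1°C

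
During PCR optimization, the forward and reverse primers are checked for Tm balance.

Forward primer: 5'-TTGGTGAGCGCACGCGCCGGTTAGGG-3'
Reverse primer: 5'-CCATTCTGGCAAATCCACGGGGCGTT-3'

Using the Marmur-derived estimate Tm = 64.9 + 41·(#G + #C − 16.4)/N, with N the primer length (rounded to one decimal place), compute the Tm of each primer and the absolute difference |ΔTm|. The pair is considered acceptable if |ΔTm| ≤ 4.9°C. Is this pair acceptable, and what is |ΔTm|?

Forward: G+C = 18, N = 26 → Tm = 64.9 + 41·(18 − 16.4)/26 = 67.4°C.
Reverse: G+C = 15, N = 26 → Tm = 64.9 + 41·(15 − 16.4)/26 = 62.7°C.
|ΔTm| = |67.4 − 62.7| = 4.7°C, ≤ 4.9°C.

|ΔTm| = 4.7°C; the pair is acceptable.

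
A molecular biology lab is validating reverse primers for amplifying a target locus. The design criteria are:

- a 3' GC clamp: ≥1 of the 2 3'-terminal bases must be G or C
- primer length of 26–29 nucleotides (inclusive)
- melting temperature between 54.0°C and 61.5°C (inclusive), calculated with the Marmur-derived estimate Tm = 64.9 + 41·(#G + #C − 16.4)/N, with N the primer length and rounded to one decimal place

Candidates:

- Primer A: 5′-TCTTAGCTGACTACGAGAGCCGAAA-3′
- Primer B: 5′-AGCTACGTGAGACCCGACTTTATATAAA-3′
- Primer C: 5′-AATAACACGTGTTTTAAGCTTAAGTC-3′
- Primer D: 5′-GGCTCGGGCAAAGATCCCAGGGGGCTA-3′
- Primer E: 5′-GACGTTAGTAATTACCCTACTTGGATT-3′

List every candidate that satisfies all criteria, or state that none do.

None of the candidates satisfy all criteria.

Primer A (25 nt, A=8 T=5 G=6 C=6): 3' end AA has 0 G/C, need ≥1 ✗; length 25, outside 26–29 ✗; Tm = 64.9 + 41·(12 − 16.4)/25 = 57.7°C ✓ — fails.
Primer B (28 nt, A=10 T=7 G=5 C=6): 3' end AA has 0 G/C, need ≥1 ✗; length 28 ✓; Tm = 64.9 + 41·(11 − 16.4)/28 = 57.0°C ✓ — fails.
Primer C (26 nt, A=9 T=9 G=4 C=4): 3' end TC has 1 G/C ✓; length 26 ✓; Tm = 64.9 + 41·(8 − 16.4)/26 = 51.7°C, outside 54.0–61.5°C ✗ — fails.
Primer D (27 nt, A=6 T=3 G=11 C=7): 3' end TA has 0 G/C, need ≥1 ✗; length 27 ✓; Tm = 64.9 + 41·(18 − 16.4)/27 = 67.3°C, outside 54.0–61.5°C ✗ — fails.
Primer E (27 nt, A=7 T=10 G=5 C=5): 3' end TT has 0 G/C, need ≥1 ✗; length 27 ✓; Tm = 64.9 + 41·(10 − 16.4)/27 = 55.2°C ✓ — fails.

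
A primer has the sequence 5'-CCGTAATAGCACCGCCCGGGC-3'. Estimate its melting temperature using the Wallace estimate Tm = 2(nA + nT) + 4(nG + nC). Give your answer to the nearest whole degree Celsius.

Base counts: A=4, T=2, G=6, C=9 (length 21).
Tm = 2·(4+2) + 4·(6+9) = 2·6 + 4·15 = 12 + 60 = 72°C.

72°C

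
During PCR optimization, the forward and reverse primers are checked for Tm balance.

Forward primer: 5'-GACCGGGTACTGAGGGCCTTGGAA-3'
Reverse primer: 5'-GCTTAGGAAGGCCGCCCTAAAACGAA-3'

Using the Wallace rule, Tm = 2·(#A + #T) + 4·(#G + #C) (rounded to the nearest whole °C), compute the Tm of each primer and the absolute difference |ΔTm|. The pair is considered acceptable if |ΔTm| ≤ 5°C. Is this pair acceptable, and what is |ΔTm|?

Forward: A=5 T=4 G=10 C=5 → Tm = 2·9 + 4·15 = 78°C.
Reverse: A=9 T=3 G=7 C=7 → Tm = 2·12 + 4·14 = 80°C.
|ΔTm| = |78 − 80| = 2°C, ≤ 5°C.

|ΔTm| = 2°C; the pair is acceptable.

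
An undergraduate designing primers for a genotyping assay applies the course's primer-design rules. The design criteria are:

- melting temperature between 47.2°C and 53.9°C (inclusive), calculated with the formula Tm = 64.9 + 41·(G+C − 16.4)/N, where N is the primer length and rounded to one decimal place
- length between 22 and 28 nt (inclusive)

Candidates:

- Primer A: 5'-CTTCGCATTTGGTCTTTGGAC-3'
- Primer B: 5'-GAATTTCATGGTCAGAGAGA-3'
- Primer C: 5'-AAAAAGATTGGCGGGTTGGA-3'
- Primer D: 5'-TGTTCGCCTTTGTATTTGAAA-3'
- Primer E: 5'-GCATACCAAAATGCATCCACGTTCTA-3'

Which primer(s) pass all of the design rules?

None of the candidates satisfy all criteria.

Primer A (21 nt, A=2 T=9 G=5 C=5): Tm = 64.9 + 41·(10 − 16.4)/21 = 52.4°C ✓; length 21, outside 22–28 ✗ — fails.
Primer B (20 nt, A=7 T=5 G=6 C=2): Tm = 64.9 + 41·(8 − 16.4)/20 = 47.7°C ✓; length 20, outside 22–28 ✗ — fails.
Primer C (20 nt, A=7 T=4 G=8 C=1): Tm = 64.9 + 41·(9 − 16.4)/20 = 49.7°C ✓; length 20, outside 22–28 ✗ — fails.
Primer D (21 nt, A=4 T=10 G=4 C=3): Tm = 64.9 + 41·(7 − 16.4)/21 = 46.5°C, outside 47.2–53.9°C ✗; length 21, outside 22–28 ✗ — fails.
Primer E (26 nt, A=9 T=6 G=3 C=8): Tm = 64.9 + 41·(11 − 16.4)/26 = 56.4°C, outside 47.2–53.9°C ✗; length 26 ✓ — fails.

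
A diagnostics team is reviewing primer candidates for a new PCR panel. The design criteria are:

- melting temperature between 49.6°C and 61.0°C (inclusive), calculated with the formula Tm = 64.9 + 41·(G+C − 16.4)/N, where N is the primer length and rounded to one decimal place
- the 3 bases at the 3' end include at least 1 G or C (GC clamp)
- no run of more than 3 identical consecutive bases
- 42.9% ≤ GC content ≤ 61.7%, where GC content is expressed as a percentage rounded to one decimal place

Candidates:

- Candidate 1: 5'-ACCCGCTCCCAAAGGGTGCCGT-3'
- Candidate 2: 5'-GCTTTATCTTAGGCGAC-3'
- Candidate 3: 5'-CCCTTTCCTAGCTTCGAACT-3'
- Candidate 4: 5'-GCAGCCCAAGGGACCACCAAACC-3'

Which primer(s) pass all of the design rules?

Candidate 1 (22 nt, A=4 T=3 G=6 C=9): Tm = 64.9 + 41·(15 − 16.4)/22 = 62.3°C, outside 49.6–61.0°C ✗; 3' end CGT has 2 G/C ✓; longest run = 3 ✓; GC 15/22 = 68.2%, outside 42.9–61.7% ✗ — fails.
Candidate 2 (17 nt, A=3 T=6 G=4 C=4): Tm = 64.9 + 41·(8 − 16.4)/17 = 44.6°C, outside 49.6–61.0°C ✗; 3' end GAC has 2 G/C ✓; longest run = 3 ✓; GC 8/17 = 47.1% ✓ — fails.
Candidate 3 (20 nt, A=3 T=7 G=2 C=8): Tm = 64.9 + 41·(10 − 16.4)/20 = 51.8°C ✓; 3' end ACT has 1 G/C ✓; longest run = 3 ✓; GC 10/20 = 50.0% ✓ — passes.
Candidate 4 (23 nt, A=8 T=0 G=5 C=10): Tm = 64.9 + 41·(15 − 16.4)/23 = 62.4°C, outside 49.6–61.0°C ✗; 3' end ACC has 2 G/C ✓; longest run = 3 ✓; GC 15/23 = 65.2%, outside 42.9–61.7% ✗ — fails.

Candidate 3 only.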